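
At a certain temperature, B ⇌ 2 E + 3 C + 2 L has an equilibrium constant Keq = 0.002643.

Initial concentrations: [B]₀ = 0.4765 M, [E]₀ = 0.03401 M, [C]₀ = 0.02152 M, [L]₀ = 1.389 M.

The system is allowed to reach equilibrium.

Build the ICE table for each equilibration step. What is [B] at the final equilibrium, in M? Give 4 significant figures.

Q₀ = 4.6675e-08 vs Keq = 0.002643 ⇒ Q<K, forward
Step 1:
                    B           E           C           L
  Initial      0.4765     0.03401     0.02152       1.389
  Change     -0.07306      0.1461      0.2192      0.1461
  Equil        0.4034      0.1801      0.2407       1.535
  solve Keq expr → x = 0.07306; check Q = 0.002643

[B]_eq = 0.4034 M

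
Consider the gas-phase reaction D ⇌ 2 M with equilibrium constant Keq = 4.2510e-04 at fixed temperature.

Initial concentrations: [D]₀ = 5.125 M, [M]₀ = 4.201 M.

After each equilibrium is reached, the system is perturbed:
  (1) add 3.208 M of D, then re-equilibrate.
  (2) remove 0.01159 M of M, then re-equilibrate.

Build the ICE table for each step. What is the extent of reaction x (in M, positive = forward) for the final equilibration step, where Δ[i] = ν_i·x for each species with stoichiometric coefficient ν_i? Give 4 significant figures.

x = 0.005786 M

Q₀ = 3.444 vs Keq = 4.2510e-04 ⇒ Q>K, reverse
Step 1:
                  D         M
  Initial     5.125     4.201
  Change      2.073    -4.146
  Equil       7.198   0.05532
  solve Keq expr → x = -2.073; check Q = 4.2510e-04
Then add 3.208 M of D.
Step 2:
                  D         M
  Initial     10.41   0.05532
  Change  -0.005588   0.01118
  Equil        10.4   0.06649
  solve Keq expr → x = 0.005588; check Q = 4.2510e-04
Then remove 0.01159 M of M.
Step 3:
                  D         M
  Initial      10.4    0.0549
  Change  -0.005786   0.01157
  Equil       10.39   0.06647
  solve Keq expr → x = 0.005786; check Q = 4.2510e-04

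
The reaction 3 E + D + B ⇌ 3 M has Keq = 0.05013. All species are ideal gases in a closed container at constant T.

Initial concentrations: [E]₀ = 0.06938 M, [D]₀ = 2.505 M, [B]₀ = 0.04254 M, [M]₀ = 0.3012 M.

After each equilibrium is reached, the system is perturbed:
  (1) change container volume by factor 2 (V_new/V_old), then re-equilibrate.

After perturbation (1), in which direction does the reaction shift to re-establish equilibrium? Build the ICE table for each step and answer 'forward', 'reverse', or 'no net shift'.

Q₀ = 767.8 vs Keq = 0.05013 ⇒ Q>K, reverse
Step 1:
                  E         D         B         M
  I         0.06938     2.505   0.04254    0.3012
  C          0.2275   0.07583   0.07583   -0.2275
  E          0.2969     2.581    0.1184   0.07372
  solve Keq expr → x = -0.07583; check Q = 0.05013
Then change container volume by factor 2 (V_new/V_old).
Step 2:
                  E         D         B         M
  I          0.1484      1.29   0.05918   0.03686
  C         0.01132  0.003774  0.003774  -0.01132
  E          0.1598     1.294   0.06296   0.02554
  solve Keq expr → x = -0.003774; check Q = 0.05013

Direction: reverse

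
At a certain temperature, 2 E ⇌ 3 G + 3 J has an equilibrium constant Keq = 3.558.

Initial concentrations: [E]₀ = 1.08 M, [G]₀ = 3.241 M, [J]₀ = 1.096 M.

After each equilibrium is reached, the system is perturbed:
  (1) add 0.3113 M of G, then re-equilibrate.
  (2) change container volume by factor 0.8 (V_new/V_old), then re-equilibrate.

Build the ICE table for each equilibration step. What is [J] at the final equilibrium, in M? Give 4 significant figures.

[J]_eq = 0.6226 M

Q₀ = 38.43 vs Keq = 3.558 ⇒ Q>K, reverse
Step 1:
                    E           G           J
  Initial        1.08       3.241       1.096
  Change       0.2854     -0.4281     -0.4281
  Equil         1.365       2.813      0.6679
  solve Keq expr → x = -0.1427; check Q = 3.558
Then add 0.3113 M of G.
Step 2:
                    E           G           J
  Initial       1.365       3.124      0.6679
  Change      0.03184    -0.04776    -0.04776
  Equil         1.397       3.076      0.6202
  solve Keq expr → x = -0.01592; check Q = 3.558
Then change container volume by factor 0.8 (V_new/V_old).
Step 3:
                    E           G           J
  Initial       1.747       3.846      0.7752
  Change       0.1018     -0.1526     -0.1526
  Equil         1.848       3.693      0.6226
  solve Keq expr → x = -0.05088; check Q = 3.558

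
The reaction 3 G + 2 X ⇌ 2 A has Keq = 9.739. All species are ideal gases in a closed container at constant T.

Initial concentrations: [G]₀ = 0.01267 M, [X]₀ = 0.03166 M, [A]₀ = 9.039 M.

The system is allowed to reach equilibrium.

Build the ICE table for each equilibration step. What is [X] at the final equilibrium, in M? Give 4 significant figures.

Q₀ = 4.0076e+10 vs Keq = 9.739 ⇒ Q>K, reverse
Step 1:
                  G         X         A
  Initial   0.01267   0.03166     9.039
  Change       1.68      1.12     -1.12
  Equil       1.693     1.152     7.919
  solve Keq expr → x = -0.5601; check Q = 9.739

[X]_eq = 1.152 M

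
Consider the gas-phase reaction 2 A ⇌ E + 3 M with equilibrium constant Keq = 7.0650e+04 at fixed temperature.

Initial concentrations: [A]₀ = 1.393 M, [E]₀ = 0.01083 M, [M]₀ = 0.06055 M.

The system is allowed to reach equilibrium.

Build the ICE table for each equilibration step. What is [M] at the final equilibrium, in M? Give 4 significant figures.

[M]_eq = 2.135 M

Q₀ = 1.2390e-06 vs Keq = 7.0650e+04 ⇒ Q<K, forward
Step 1:
                   A          E          M
  Initial      1.393    0.01083    0.06055
  Change      -1.383     0.6916      2.075
  Equil     0.009838     0.7024      2.135
  solve Keq expr → x = 0.6916; check Q = 7.0650e+04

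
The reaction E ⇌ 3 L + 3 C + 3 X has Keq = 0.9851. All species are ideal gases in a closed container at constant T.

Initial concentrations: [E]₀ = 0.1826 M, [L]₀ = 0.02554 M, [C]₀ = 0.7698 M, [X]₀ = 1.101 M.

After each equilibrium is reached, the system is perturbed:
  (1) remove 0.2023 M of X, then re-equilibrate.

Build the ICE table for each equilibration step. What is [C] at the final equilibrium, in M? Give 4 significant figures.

Q₀ = 5.5547e-05 vs Keq = 0.9851 ⇒ Q<K, forward
Step 1:
                    E           L           C           X
  Initial      0.1826     0.02554      0.7698       1.101
  Change     -0.09354      0.2806      0.2806      0.2806
  Equil       0.08906      0.3062        1.05       1.382
  solve Keq expr → x = 0.09354; check Q = 0.9851
Then remove 0.2023 M of X.
Step 2:
                    E           L           C           X
  Initial     0.08906      0.3062        1.05       1.179
  Change    -0.008473     0.02542     0.02542     0.02542
  Equil       0.08058      0.3316       1.076       1.205
  solve Keq expr → x = 0.008473; check Q = 0.9851

[C]_eq = 1.076 M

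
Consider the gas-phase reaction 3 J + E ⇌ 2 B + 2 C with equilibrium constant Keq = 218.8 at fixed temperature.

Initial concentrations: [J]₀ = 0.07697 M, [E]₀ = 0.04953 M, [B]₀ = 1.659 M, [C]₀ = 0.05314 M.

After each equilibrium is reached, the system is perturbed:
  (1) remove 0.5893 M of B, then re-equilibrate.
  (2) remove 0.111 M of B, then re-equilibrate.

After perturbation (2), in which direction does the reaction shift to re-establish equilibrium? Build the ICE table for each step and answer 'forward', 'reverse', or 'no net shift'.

Direction: forward

Q₀ = 344.1 vs Keq = 218.8 ⇒ Q>K, reverse
Step 1:
                    J           E           B           C
  I           0.07697     0.04953       1.659     0.05314
  C          0.006378    0.002126   -0.004252   -0.004252
  E           0.08335     0.05166       1.655     0.04889
  solve Keq expr → x = -0.002126; check Q = 218.8
Then remove 0.5893 M of B.
Step 2:
                    J           E           B           C
  I           0.08335     0.05166       1.065     0.04889
  C          -0.01221    -0.00407     0.00814     0.00814
  E           0.07114     0.04759       1.074     0.05703
  solve Keq expr → x = 0.00407; check Q = 218.8
Then remove 0.111 M of B.
Step 3:
                    J           E           B           C
  I           0.07114     0.04759      0.9626     0.05703
  C         -0.002929 -9.7642e-04    0.001953    0.001953
  E           0.06821     0.04661      0.9645     0.05898
  solve Keq expr → x = 9.7642e-04; check Q = 218.8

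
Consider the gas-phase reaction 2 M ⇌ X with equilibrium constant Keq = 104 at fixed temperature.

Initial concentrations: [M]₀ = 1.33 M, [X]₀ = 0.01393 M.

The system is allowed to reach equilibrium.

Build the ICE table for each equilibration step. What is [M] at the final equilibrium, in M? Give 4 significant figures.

[M]_eq = 0.07843 M

Q₀ = 0.007875 vs Keq = 104 ⇒ Q<K, forward
Step 1:
                  M         X
  I            1.33   0.01393
  C          -1.252    0.6258
  E         0.07843    0.6397
  solve Keq expr → x = 0.6258; check Q = 104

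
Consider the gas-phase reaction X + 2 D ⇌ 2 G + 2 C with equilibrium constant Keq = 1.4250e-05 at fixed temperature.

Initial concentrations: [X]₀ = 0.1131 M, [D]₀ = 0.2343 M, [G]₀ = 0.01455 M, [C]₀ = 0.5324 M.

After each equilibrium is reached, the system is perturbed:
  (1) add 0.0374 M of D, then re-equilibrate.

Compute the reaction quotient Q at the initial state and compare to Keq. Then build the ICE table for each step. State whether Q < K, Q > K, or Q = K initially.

Q₀ = 0.009665; Q > K (proceeds reverse)

Q₀ = 0.009665 vs Keq = 1.4250e-05 ⇒ Q>K, reverse
Step 1:
                    X           D           G           C
  init         0.1131      0.2343     0.01455      0.5324
  Δ          0.006962     0.01392    -0.01392    -0.01392
  eq           0.1201      0.2482  6.2622e-04      0.5185
  solve Keq expr → x = -0.006962; check Q = 1.4250e-05
Then add 0.0374 M of D.
Step 2:
                    X           D           G           C
  init         0.1201      0.2856  6.2622e-04      0.5185
  Δ       -4.6922e-05 -9.3845e-05  9.3845e-05  9.3845e-05
  eq             0.12      0.2855  7.2006e-04      0.5186
  solve Keq expr → x = 4.6922e-05; check Q = 1.4250e-05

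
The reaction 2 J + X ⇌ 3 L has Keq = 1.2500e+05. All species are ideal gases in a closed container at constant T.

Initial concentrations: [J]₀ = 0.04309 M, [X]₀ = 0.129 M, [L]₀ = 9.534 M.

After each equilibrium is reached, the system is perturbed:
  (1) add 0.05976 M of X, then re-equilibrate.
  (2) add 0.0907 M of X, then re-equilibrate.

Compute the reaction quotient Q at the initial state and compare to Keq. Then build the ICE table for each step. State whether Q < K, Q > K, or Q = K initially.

Q₀ = 3.6181e+06 vs Keq = 1.2500e+05 ⇒ Q>K, reverse
Step 1:
                  J         X         L
  Initial   0.04309     0.129     9.534
  Change      0.138   0.06899    -0.207
  Equil      0.1811     0.198     9.327
  solve Keq expr → x = -0.06899; check Q = 1.2500e+05
Then add 0.05976 M of X.
Step 2:
                  J         X         L
  Initial    0.1811    0.2577     9.327
  Change   -0.01869 -0.009343   0.02803
  Equil      0.1624    0.2484     9.355
  solve Keq expr → x = 0.009343; check Q = 1.2500e+05
Then add 0.0907 M of X.
Step 3:
                  J         X         L
  Initial    0.1624    0.3391     9.355
  Change   -0.02055  -0.01027   0.03082
  Equil      0.1418    0.3288     9.386
  solve Keq expr → x = 0.01027; check Q = 1.2500e+05

Q₀ = 3.6181e+06; Q > K (proceeds reverse)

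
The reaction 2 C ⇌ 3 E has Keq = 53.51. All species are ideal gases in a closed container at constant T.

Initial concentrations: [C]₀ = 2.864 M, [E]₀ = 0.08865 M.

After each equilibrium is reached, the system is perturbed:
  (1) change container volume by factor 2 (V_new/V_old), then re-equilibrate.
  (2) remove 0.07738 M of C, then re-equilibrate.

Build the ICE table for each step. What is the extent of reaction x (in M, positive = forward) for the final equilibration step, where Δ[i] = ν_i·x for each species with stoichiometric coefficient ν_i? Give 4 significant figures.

Q₀ = 8.4936e-05 vs Keq = 53.51 ⇒ Q<K, forward
Step 1:
                    C           E
  Initial       2.864     0.08865
  Change       -2.079       3.118
  Equil        0.7851       3.207
  solve Keq expr → x = 1.039; check Q = 53.51
Then change container volume by factor 2 (V_new/V_old).
Step 2:
                    C           E
  Initial      0.3926       1.603
  Change     -0.08231      0.1235
  Equil        0.3102       1.727
  solve Keq expr → x = 0.04115; check Q = 53.51
Then remove 0.07738 M of C.
Step 3:
                    C           E
  Initial      0.2329       1.727
  Change       0.0553    -0.08295
  Equil        0.2882       1.644
  solve Keq expr → x = -0.02765; check Q = 53.51

x = -0.02765 M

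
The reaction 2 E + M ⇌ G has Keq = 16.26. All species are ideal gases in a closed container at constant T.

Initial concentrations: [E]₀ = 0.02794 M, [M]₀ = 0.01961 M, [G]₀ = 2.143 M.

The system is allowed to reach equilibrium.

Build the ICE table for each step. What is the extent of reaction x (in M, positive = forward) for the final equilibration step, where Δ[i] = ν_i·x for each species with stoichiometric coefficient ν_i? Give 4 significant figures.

Q₀ = 1.3999e+05 vs Keq = 16.26 ⇒ Q>K, reverse
Step 1:
                   E          M          G
  Initial    0.02794    0.01961      2.143
  Change      0.5792     0.2896    -0.2896
  Equil       0.6071     0.3092      1.853
  solve Keq expr → x = -0.2896; check Q = 16.26

x = -0.2896 M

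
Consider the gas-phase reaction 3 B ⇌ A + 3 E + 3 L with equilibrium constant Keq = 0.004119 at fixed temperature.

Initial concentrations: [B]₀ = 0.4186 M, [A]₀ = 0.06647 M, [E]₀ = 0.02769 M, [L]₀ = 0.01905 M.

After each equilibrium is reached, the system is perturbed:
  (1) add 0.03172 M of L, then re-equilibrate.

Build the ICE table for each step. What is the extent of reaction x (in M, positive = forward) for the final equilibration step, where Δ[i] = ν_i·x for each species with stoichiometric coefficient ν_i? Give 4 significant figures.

x = -0.003029 M

Q₀ = 1.3301e-10 vs Keq = 0.004119 ⇒ Q<K, forward
Step 1:
                  B         A         E         L
  I          0.4186   0.06647   0.02769   0.01905
  C         -0.2225   0.07417    0.2225    0.2225
  E          0.1961    0.1406    0.2502    0.2416
  solve Keq expr → x = 0.07417; check Q = 0.004119
Then add 0.03172 M of L.
Step 2:
                  B         A         E         L
  I          0.1961    0.1406    0.2502    0.2733
  C        0.009088 -0.003029 -0.009088 -0.009088
  E          0.2052    0.1376    0.2411    0.2642
  solve Keq expr → x = -0.003029; check Q = 0.004119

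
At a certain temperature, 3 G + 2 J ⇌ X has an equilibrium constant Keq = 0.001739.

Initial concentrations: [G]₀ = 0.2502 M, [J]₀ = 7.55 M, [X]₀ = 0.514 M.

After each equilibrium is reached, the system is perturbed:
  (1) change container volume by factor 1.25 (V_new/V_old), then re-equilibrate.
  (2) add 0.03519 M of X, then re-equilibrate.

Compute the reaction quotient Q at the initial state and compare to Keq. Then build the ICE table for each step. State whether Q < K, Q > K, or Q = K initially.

Q₀ = 0.5757; Q > K (proceeds reverse)

Q₀ = 0.5757 vs Keq = 0.001739 ⇒ Q>K, reverse
Step 1:
                  G         J         X
  Initial    0.2502      7.55     0.514
  Change     0.9454    0.6303   -0.3151
  Equil       1.196      8.18    0.1989
  solve Keq expr → x = -0.3151; check Q = 0.001739
Then change container volume by factor 1.25 (V_new/V_old).
Step 2:
                  G         J         X
  Initial    0.9565     6.544    0.1591
  Change      0.158    0.1053  -0.05266
  Equil       1.114      6.65    0.1064
  solve Keq expr → x = -0.05266; check Q = 0.001739
Then add 0.03519 M of X.
Step 3:
                  G         J         X
  Initial     1.114      6.65    0.1416
  Change    0.05345   0.03563  -0.01782
  Equil       1.168     6.685    0.1238
  solve Keq expr → x = -0.01782; check Q = 0.001739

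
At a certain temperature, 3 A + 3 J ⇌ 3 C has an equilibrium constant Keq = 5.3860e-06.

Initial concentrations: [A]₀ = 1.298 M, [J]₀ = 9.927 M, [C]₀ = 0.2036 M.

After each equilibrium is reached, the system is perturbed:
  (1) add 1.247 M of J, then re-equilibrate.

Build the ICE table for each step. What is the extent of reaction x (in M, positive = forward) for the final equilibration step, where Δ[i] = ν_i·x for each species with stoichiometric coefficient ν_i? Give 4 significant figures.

Q₀ = 3.9451e-06 vs Keq = 5.3860e-06 ⇒ Q<K, forward
Step 1:
                    A           J           C
  I             1.298       9.927      0.2036
  C          -0.01861    -0.01861     0.01861
  E             1.279       9.908      0.2222
  solve Keq expr → x = 0.006203; check Q = 5.3860e-06
Then add 1.247 M of J.
Step 2:
                    A           J           C
  I             1.279       11.16      0.2222
  C          -0.02297    -0.02297     0.02297
  E             1.256       11.13      0.2452
  solve Keq expr → x = 0.007656; check Q = 5.3860e-06

x = 0.007656 M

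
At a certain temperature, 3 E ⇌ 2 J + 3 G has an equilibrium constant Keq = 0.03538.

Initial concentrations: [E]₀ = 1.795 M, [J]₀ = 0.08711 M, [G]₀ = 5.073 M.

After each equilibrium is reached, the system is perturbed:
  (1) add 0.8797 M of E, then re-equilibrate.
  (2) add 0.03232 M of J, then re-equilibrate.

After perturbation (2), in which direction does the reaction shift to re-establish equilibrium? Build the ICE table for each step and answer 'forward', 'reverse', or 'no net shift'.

Q₀ = 0.1713 vs Keq = 0.03538 ⇒ Q>K, reverse
Step 1:
                  E         J         G
  Initial     1.795   0.08711     5.073
  Change    0.06668  -0.04446  -0.06668
  Equil       1.862   0.04265     5.006
  solve Keq expr → x = -0.02223; check Q = 0.03538
Then add 0.8797 M of E.
Step 2:
                  E         J         G
  Initial     2.741   0.04265     5.006
  Change   -0.04596   0.03064   0.04596
  Equil       2.695    0.0733     5.052
  solve Keq expr → x = 0.01532; check Q = 0.03538
Then add 0.03232 M of J.
Step 3:
                  E         J         G
  Initial     2.695    0.1056     5.052
  Change    0.04426  -0.02951  -0.04426
  Equil        2.74   0.07611     5.008
  solve Keq expr → x = -0.01475; check Q = 0.03538

Direction: reverse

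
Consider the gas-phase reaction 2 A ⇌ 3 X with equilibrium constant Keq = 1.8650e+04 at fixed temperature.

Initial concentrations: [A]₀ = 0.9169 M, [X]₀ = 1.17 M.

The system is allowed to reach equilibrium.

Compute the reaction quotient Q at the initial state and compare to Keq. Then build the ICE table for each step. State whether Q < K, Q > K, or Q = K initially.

Q₀ = 1.905; Q < K (proceeds forward)

Q₀ = 1.905 vs Keq = 1.8650e+04 ⇒ Q<K, forward
Step 1:
                   A          X
  init        0.9169       1.17
  Δ          -0.8879      1.332
  eq         0.02898      2.502
  solve Keq expr → x = 0.444; check Q = 1.8650e+04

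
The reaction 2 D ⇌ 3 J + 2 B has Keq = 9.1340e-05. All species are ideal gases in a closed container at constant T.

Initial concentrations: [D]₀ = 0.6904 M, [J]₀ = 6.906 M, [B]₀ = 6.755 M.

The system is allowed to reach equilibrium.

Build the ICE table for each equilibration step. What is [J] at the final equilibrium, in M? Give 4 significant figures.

[J]_eq = 0.08022 M

Q₀ = 3.1530e+04 vs Keq = 9.1340e-05 ⇒ Q>K, reverse
Step 1:
                    D           J           B
  Initial      0.6904       6.906       6.755
  Change        4.551      -6.826      -4.551
  Equil         5.241     0.08022       2.204
  solve Keq expr → x = -2.275; check Q = 9.1340e-05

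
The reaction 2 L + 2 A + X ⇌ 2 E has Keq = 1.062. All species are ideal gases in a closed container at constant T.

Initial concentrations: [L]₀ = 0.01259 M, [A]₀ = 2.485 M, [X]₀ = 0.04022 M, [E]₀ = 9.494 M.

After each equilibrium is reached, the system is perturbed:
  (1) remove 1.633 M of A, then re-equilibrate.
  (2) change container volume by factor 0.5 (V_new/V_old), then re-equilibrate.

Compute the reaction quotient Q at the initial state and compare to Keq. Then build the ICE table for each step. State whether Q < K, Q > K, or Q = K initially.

Q₀ = 2.2896e+06 vs Keq = 1.062 ⇒ Q>K, reverse
Step 1:
                    L           A           X           E
  Initial     0.01259       2.485     0.04022       9.494
  Change        1.793       1.793      0.8963      -1.793
  Equil         1.805       4.278      0.9365       7.701
  solve Keq expr → x = -0.8963; check Q = 1.062
Then remove 1.633 M of A.
Step 2:
                    L           A           X           E
  Initial       1.805       2.645      0.9365       7.701
  Change        0.391       0.391      0.1955      -0.391
  Equil         2.196       3.036       1.132        7.31
  solve Keq expr → x = -0.1955; check Q = 1.062
Then change container volume by factor 0.5 (V_new/V_old).
Step 3:
                    L           A           X           E
  Initial       4.393       6.071       2.264       14.62
  Change       -1.549      -1.549     -0.7747       1.549
  Equil         2.843       4.522       1.489       16.17
  solve Keq expr → x = 0.7747; check Q = 1.062

Q₀ = 2.2896e+06; Q > K (proceeds reverse)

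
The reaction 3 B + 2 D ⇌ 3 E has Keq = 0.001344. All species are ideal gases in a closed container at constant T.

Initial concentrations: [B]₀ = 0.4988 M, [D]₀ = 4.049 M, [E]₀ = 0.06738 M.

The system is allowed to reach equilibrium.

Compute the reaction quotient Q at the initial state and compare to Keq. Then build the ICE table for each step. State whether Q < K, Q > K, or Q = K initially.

Q₀ = 1.5036e-04 vs Keq = 0.001344 ⇒ Q<K, forward
Step 1:
                    B           D           E
  init         0.4988       4.049     0.06738
  Δ            -0.056    -0.03733       0.056
  eq           0.4428       4.012      0.1234
  solve Keq expr → x = 0.01867; check Q = 0.001344

Q₀ = 1.5036e-04; Q < K (proceeds forward)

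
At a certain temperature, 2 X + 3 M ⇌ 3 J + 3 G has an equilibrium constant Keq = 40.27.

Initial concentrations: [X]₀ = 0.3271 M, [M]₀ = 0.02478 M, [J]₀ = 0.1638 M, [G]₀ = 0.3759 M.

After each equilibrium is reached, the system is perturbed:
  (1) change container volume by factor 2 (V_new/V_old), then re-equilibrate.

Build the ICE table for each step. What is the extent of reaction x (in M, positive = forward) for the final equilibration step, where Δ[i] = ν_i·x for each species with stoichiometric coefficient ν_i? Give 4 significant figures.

x = 9.1281e-04 M

Q₀ = 143.4 vs Keq = 40.27 ⇒ Q>K, reverse
Step 1:
                    X           M           J           G
  Initial      0.3271     0.02478      0.1638      0.3759
  Change     0.006344    0.009516   -0.009516   -0.009516
  Equil        0.3334      0.0343      0.1543      0.3664
  solve Keq expr → x = -0.003172; check Q = 40.27
Then change container volume by factor 2 (V_new/V_old).
Step 2:
                    X           M           J           G
  Initial      0.1667     0.01715     0.07714      0.1832
  Change    -0.001826   -0.002738    0.002738    0.002738
  Equil        0.1649     0.01441     0.07988      0.1859
  solve Keq expr → x = 9.1281e-04; check Q = 40.27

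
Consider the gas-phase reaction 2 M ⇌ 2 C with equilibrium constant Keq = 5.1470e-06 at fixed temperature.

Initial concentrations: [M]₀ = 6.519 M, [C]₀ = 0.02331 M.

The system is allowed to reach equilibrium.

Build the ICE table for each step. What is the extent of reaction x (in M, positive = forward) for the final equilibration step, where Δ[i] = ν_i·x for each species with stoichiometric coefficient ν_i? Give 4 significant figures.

Q₀ = 1.2786e-05 vs Keq = 5.1470e-06 ⇒ Q>K, reverse
Step 1:
                  M         C
  init        6.519   0.02331
  Δ        0.008501 -0.008501
  eq          6.528   0.01481
  solve Keq expr → x = -0.004251; check Q = 5.1470e-06

x = -0.004251 M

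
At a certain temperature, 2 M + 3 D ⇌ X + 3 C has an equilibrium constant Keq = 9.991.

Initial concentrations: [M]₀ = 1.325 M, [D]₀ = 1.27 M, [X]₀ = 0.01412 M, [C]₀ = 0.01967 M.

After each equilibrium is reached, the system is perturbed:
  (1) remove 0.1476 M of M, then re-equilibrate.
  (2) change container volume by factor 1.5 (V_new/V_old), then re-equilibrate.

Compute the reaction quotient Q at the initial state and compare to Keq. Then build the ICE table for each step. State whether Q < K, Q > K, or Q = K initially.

Q₀ = 2.9882e-08 vs Keq = 9.991 ⇒ Q<K, forward
Step 1:
                    M           D           X           C
  Initial       1.325        1.27     0.01412     0.01967
  Change       -0.604     -0.9059       0.302      0.9059
  Equil         0.721      0.3641      0.3161      0.9256
  solve Keq expr → x = 0.302; check Q = 9.991
Then remove 0.1476 M of M.
Step 2:
                    M           D           X           C
  Initial      0.5734      0.3641      0.3161      0.9256
  Change      0.02098     0.03147    -0.01049    -0.03147
  Equil        0.5944      0.3955      0.3056      0.8941
  solve Keq expr → x = -0.01049; check Q = 9.991
Then change container volume by factor 1.5 (V_new/V_old).
Step 3:
                    M           D           X           C
  Initial      0.3963      0.2637      0.2037      0.5961
  Change      0.01283     0.01924   -0.006414    -0.01924
  Equil        0.4091      0.2829      0.1973      0.5768
  solve Keq expr → x = -0.006414; check Q = 9.991

Q₀ = 2.9882e-08; Q < K (proceeds forward)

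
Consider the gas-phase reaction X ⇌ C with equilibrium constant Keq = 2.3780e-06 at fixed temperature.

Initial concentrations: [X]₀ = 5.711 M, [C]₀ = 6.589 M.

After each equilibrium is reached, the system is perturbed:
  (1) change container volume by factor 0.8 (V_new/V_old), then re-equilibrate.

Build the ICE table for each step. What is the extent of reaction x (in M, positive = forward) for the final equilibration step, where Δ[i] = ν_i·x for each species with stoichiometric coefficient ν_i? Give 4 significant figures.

Q₀ = 1.154 vs Keq = 2.3780e-06 ⇒ Q>K, reverse
Step 1:
                   X          C
  init         5.711      6.589
  Δ            6.589     -6.589
  eq            12.3 2.9249e-05
  solve Keq expr → x = -6.589; check Q = 2.3780e-06
Then change container volume by factor 0.8 (V_new/V_old).
Step 2:
                   X          C
  init         15.37 3.6562e-05
  Δ                0          0
  eq           15.37 3.6562e-05
  solve Keq expr → x = 0; check Q = 2.3780e-06

x = 0 M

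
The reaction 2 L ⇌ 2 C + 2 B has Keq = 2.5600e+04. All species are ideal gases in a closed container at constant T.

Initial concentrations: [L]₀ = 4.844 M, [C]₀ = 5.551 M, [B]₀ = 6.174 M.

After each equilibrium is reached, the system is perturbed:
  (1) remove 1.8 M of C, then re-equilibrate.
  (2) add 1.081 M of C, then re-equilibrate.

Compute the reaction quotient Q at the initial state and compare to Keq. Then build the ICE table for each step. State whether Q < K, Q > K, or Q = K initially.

Q₀ = 50.06 vs Keq = 2.5600e+04 ⇒ Q<K, forward
Step 1:
                  L         C         B
  I           4.844     5.551     6.174
  C           -4.21      4.21      4.21
  E          0.6335     9.761     10.38
  solve Keq expr → x = 2.105; check Q = 2.5600e+04
Then remove 1.8 M of C.
Step 2:
                  L         C         B
  I          0.6335     7.961     10.38
  C         -0.1047    0.1047    0.1047
  E          0.5288     8.066     10.49
  solve Keq expr → x = 0.05237; check Q = 2.5600e+04
Then add 1.081 M of C.
Step 3:
                  L         C         B
  I          0.5288     9.147     10.49
  C         0.06314  -0.06314  -0.06314
  E          0.5919     9.084     10.43
  solve Keq expr → x = -0.03157; check Q = 2.5600e+04

Q₀ = 50.06; Q < K (proceeds forward)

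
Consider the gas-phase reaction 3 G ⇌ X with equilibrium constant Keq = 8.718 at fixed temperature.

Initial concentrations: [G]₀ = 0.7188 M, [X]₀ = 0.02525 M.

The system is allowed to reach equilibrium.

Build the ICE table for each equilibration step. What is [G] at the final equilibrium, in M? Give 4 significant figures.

Q₀ = 0.06799 vs Keq = 8.718 ⇒ Q<K, forward
Step 1:
                   G          X
  init        0.7188    0.02525
  Δ          -0.4474     0.1491
  eq          0.2714     0.1744
  solve Keq expr → x = 0.1491; check Q = 8.718

[G]_eq = 0.2714 M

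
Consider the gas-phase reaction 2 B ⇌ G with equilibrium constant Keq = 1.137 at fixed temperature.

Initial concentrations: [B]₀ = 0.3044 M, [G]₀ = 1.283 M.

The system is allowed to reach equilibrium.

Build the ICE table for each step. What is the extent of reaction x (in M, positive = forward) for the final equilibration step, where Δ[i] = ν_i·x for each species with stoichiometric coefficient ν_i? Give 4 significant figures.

x = -0.3103 M

Q₀ = 13.85 vs Keq = 1.137 ⇒ Q>K, reverse
Step 1:
                    B           G
  I            0.3044       1.283
  C            0.6205     -0.3103
  E            0.9249      0.9727
  solve Keq expr → x = -0.3103; check Q = 1.137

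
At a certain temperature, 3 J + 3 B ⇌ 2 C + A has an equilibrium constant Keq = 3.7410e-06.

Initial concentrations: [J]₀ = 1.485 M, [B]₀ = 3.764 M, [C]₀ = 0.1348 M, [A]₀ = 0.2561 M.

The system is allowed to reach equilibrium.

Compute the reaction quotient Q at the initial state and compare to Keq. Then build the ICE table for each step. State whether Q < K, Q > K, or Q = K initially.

Q₀ = 2.6648e-05 vs Keq = 3.7410e-06 ⇒ Q>K, reverse
Step 1:
                    J           B           C           A
  init          1.485       3.764      0.1348      0.2561
  Δ            0.1076      0.1076     -0.0717    -0.03585
  eq            1.593       3.872      0.0631      0.2202
  solve Keq expr → x = -0.03585; check Q = 3.7410e-06

Q₀ = 2.6648e-05; Q > K (proceeds reverse)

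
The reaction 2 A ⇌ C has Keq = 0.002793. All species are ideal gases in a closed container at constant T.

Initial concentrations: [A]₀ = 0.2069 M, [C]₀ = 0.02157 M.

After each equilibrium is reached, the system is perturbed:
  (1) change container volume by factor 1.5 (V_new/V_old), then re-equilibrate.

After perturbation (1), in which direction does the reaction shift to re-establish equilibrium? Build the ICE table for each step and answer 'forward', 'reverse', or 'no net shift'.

Direction: reverse

Q₀ = 0.5039 vs Keq = 0.002793 ⇒ Q>K, reverse
Step 1:
                  A         C
  I          0.2069   0.02157
  C         0.04279   -0.0214
  E          0.2497 1.7413e-04
  solve Keq expr → x = -0.0214; check Q = 0.002793
Then change container volume by factor 1.5 (V_new/V_old).
Step 2:
                  A         C
  I          0.1665 1.1609e-04
  C       7.7248e-05 -3.8624e-05
  E          0.1665 7.7464e-05
  solve Keq expr → x = -3.8624e-05; check Q = 0.002793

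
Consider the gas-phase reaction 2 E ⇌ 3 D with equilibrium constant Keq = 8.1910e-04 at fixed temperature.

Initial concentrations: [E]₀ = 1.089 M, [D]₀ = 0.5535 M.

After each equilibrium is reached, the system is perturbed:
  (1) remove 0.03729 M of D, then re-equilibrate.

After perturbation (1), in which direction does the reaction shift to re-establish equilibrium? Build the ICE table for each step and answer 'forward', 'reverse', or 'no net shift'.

Direction: forward

Q₀ = 0.143 vs Keq = 8.1910e-04 ⇒ Q>K, reverse
Step 1:
                  E         D
  I           1.089    0.5535
  C          0.2917   -0.4375
  E           1.381     0.116
  solve Keq expr → x = -0.1458; check Q = 8.1910e-04
Then remove 0.03729 M of D.
Step 2:
                  E         D
  I           1.381   0.07872
  C        -0.02396   0.03594
  E           1.357    0.1147
  solve Keq expr → x = 0.01198; check Q = 8.1910e-04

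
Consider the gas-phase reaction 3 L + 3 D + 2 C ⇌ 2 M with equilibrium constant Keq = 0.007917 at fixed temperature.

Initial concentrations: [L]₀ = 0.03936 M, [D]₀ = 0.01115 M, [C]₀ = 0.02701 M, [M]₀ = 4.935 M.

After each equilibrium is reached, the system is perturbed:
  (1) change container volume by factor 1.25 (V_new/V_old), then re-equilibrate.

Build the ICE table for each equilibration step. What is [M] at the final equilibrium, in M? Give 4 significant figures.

[M]_eq = 2.3 M

Q₀ = 3.9494e+14 vs Keq = 0.007917 ⇒ Q>K, reverse
Step 1:
                   L          D          C          M
  init       0.03936    0.01115    0.02701      4.935
  Δ            2.671      2.671      1.781     -1.781
  eq           2.711      2.682      1.808      3.154
  solve Keq expr → x = -0.8904; check Q = 0.007917
Then change container volume by factor 1.25 (V_new/V_old).
Step 2:
                   L          D          C          M
  init         2.169      2.146      1.446      2.523
  Δ           0.3351     0.3351     0.2234    -0.2234
  eq           2.504      2.481       1.67        2.3
  solve Keq expr → x = -0.1117; check Q = 0.007917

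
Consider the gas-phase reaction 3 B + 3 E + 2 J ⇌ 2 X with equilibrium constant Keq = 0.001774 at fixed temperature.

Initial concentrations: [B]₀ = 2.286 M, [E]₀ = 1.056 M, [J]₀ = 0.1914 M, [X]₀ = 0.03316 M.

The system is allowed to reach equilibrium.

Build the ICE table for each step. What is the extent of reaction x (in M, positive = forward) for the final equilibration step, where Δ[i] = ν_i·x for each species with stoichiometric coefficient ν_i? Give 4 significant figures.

x = -0.001166 M

Q₀ = 0.002134 vs Keq = 0.001774 ⇒ Q>K, reverse
Step 1:
                   B          E          J          X
  Initial      2.286      1.056     0.1914    0.03316
  Change    0.003499   0.003499   0.002332  -0.002332
  Equil        2.289      1.059     0.1937    0.03083
  solve Keq expr → x = -0.001166; check Q = 0.001774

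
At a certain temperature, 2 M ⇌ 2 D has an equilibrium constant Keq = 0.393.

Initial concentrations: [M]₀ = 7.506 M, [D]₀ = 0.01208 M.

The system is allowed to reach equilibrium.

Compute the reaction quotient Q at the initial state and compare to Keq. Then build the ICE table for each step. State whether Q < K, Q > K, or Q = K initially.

Q₀ = 2.5901e-06; Q < K (proceeds forward)

Q₀ = 2.5901e-06 vs Keq = 0.393 ⇒ Q<K, forward
Step 1:
                   M          D
  init         7.506    0.01208
  Δ           -2.885      2.885
  eq           4.621      2.897
  solve Keq expr → x = 1.442; check Q = 0.393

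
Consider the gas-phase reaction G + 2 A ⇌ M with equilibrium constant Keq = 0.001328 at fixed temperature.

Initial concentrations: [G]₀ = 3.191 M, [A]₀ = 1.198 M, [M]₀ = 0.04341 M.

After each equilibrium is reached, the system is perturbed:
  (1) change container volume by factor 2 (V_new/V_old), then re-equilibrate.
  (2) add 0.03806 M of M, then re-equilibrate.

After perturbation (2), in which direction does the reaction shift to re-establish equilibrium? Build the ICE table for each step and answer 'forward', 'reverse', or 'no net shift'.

Q₀ = 0.009479 vs Keq = 0.001328 ⇒ Q>K, reverse
Step 1:
                   G          A          M
  Initial      3.191      1.198    0.04341
  Change     0.03649    0.07297   -0.03649
  Equil        3.227      1.271   0.006924
  solve Keq expr → x = -0.03649; check Q = 0.001328
Then change container volume by factor 2 (V_new/V_old).
Step 2:
                   G          A          M
  Initial      1.614     0.6355   0.003462
  Change    0.002581   0.005162  -0.002581
  Equil        1.616     0.6406 8.8098e-04
  solve Keq expr → x = -0.002581; check Q = 0.001328
Then add 0.03806 M of M.
Step 3:
                   G          A          M
  Initial      1.616     0.6406    0.03894
  Change     0.03781    0.07563   -0.03781
  Equil        1.654     0.7163   0.001127
  solve Keq expr → x = -0.03781; check Q = 0.001328

Direction: reverse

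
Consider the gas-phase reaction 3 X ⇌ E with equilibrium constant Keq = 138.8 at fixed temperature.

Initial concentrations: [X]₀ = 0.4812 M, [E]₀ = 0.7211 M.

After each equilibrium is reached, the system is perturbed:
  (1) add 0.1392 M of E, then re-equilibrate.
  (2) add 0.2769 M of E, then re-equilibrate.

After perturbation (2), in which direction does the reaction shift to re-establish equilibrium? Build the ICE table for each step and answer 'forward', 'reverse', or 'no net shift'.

Direction: reverse

Q₀ = 6.472 vs Keq = 138.8 ⇒ Q<K, forward
Step 1:
                    X           E
  I            0.4812      0.7211
  C           -0.3003      0.1001
  E            0.1809      0.8212
  solve Keq expr → x = 0.1001; check Q = 138.8
Then add 0.1392 M of E.
Step 2:
                    X           E
  I            0.1809      0.9604
  C          0.009481    -0.00316
  E            0.1903      0.9573
  solve Keq expr → x = -0.00316; check Q = 138.8
Then add 0.2769 M of E.
Step 3:
                    X           E
  I            0.1903       1.234
  C           0.01651   -0.005505
  E            0.2069       1.229
  solve Keq expr → x = -0.005505; check Q = 138.8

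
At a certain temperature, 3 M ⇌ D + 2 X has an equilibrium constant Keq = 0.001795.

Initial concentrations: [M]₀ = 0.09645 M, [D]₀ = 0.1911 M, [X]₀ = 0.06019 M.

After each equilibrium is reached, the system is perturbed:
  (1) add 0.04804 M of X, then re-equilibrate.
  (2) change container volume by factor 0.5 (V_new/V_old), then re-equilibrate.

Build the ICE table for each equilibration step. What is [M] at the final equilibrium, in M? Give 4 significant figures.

[M]_eq = 0.4783 M

Q₀ = 0.7716 vs Keq = 0.001795 ⇒ Q>K, reverse
Step 1:
                  M         D         X
  I         0.09645    0.1911   0.06019
  C          0.0788  -0.02627  -0.05253
  E          0.1753    0.1648  0.007656
  solve Keq expr → x = -0.02627; check Q = 0.001795
Then add 0.04804 M of X.
Step 2:
                  M         D         X
  I          0.1753    0.1648    0.0557
  C         0.06392  -0.02131  -0.04262
  E          0.2392    0.1435   0.01308
  solve Keq expr → x = -0.02131; check Q = 0.001795
Then change container volume by factor 0.5 (V_new/V_old).
Step 3:
                  M         D         X
  I          0.4783    0.2871   0.02616
  C               0         0         0
  E          0.4783    0.2871   0.02616
  solve Keq expr → x = 0; check Q = 0.001795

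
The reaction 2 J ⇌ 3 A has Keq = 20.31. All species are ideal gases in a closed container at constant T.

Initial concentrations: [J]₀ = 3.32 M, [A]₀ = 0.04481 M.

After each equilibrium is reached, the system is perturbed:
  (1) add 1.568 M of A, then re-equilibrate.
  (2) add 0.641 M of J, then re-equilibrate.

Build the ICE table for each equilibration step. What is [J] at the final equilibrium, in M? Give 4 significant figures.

Q₀ = 8.1630e-06 vs Keq = 20.31 ⇒ Q<K, forward
Step 1:
                  J         A
  Initial      3.32   0.04481
  Change     -2.075     3.113
  Equil       1.245     3.157
  solve Keq expr → x = 1.038; check Q = 20.31
Then add 1.568 M of A.
Step 2:
                  J         A
  Initial     1.245     4.725
  Change      0.507   -0.7604
  Equil       1.752     3.965
  solve Keq expr → x = -0.2535; check Q = 20.31
Then add 0.641 M of J.
Step 3:
                  J         A
  Initial     2.393     3.965
  Change    -0.3168    0.4752
  Equil       2.076      4.44
  solve Keq expr → x = 0.1584; check Q = 20.31

[J]_eq = 2.076 M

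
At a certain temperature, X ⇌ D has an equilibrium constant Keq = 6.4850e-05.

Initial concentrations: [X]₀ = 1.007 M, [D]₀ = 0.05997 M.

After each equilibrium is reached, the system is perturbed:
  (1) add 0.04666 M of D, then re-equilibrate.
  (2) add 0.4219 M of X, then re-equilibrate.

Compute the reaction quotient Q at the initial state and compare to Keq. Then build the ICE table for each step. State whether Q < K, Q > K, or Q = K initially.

Q₀ = 0.05955; Q > K (proceeds reverse)

Q₀ = 0.05955 vs Keq = 6.4850e-05 ⇒ Q>K, reverse
Step 1:
                   X          D
  init         1.007    0.05997
  Δ           0.0599    -0.0599
  eq           1.067 6.9189e-05
  solve Keq expr → x = -0.0599; check Q = 6.4850e-05
Then add 0.04666 M of D.
Step 2:
                   X          D
  init         1.067    0.04673
  Δ          0.04666   -0.04666
  eq           1.114 7.2214e-05
  solve Keq expr → x = -0.04666; check Q = 6.4850e-05
Then add 0.4219 M of X.
Step 3:
                   X          D
  init         1.535 7.2214e-05
  Δ       -2.7358e-05 2.7358e-05
  eq           1.535 9.9573e-05
  solve Keq expr → x = 2.7358e-05; check Q = 6.4850e-05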